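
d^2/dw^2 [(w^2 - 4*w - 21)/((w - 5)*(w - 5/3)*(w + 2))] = 6*(9*w^6 - 108*w^5 - 495*w^4 + 4832*w^3 - 3813*w^2 - 12180*w - 19925)/(27*w^9 - 378*w^8 + 1359*w^7 + 2386*w^6 - 19395*w^5 + 6450*w^4 + 82125*w^3 - 71250*w^2 - 112500*w + 125000)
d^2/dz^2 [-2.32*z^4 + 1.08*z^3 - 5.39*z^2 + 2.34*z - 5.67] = -27.84*z^2 + 6.48*z - 10.78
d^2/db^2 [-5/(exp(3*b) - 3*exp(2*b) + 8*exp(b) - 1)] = 5*(-2*(3*exp(2*b) - 6*exp(b) + 8)^2*exp(b) + (9*exp(2*b) - 12*exp(b) + 8)*(exp(3*b) - 3*exp(2*b) + 8*exp(b) - 1))*exp(b)/(exp(3*b) - 3*exp(2*b) + 8*exp(b) - 1)^3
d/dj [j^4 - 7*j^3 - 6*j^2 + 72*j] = 4*j^3 - 21*j^2 - 12*j + 72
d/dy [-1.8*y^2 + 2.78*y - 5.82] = 2.78 - 3.6*y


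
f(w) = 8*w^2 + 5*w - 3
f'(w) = 16*w + 5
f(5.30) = 248.22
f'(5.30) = 89.80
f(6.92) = 414.69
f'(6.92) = 115.72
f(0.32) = -0.58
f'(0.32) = 10.12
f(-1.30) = 4.02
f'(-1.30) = -15.80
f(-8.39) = 518.19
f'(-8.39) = -129.24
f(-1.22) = 2.81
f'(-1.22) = -14.52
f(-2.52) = 35.20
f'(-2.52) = -35.32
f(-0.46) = -3.61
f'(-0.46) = -2.36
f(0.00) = -3.00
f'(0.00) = 5.00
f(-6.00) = 255.00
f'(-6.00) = -91.00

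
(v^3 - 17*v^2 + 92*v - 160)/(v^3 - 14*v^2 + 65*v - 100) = (v - 8)/(v - 5)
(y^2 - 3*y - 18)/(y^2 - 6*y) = (y + 3)/y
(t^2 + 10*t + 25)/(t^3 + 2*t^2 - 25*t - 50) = (t + 5)/(t^2 - 3*t - 10)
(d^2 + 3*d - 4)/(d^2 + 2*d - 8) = (d - 1)/(d - 2)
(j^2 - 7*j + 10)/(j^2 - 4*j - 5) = (j - 2)/(j + 1)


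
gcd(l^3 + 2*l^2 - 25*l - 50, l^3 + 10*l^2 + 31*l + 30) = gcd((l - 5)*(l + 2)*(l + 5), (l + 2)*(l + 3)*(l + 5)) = l^2 + 7*l + 10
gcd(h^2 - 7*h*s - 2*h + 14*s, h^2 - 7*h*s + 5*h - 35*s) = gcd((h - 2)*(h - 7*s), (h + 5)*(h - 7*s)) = -h + 7*s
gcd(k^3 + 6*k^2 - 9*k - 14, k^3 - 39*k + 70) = k^2 + 5*k - 14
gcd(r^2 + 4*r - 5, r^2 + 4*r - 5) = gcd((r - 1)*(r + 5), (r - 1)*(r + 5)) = r^2 + 4*r - 5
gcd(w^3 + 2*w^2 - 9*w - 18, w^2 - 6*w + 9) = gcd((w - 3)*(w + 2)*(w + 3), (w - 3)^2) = w - 3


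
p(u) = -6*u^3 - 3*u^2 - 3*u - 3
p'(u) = -18*u^2 - 6*u - 3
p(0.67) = -8.16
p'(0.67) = -15.10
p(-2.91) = 128.18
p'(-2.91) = -137.97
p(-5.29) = 817.13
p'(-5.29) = -474.97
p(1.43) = -30.97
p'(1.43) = -48.39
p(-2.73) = 104.91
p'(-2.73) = -120.77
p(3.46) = -297.83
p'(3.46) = -239.25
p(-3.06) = 150.00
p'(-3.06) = -153.18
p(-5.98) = 1190.74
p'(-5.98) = -610.81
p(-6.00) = 1203.00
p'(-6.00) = -615.00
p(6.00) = -1425.00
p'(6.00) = -687.00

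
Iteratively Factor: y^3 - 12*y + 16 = (y - 2)*(y^2 + 2*y - 8) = (y - 2)^2*(y + 4)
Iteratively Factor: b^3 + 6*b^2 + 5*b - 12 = (b + 4)*(b^2 + 2*b - 3) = (b - 1)*(b + 4)*(b + 3)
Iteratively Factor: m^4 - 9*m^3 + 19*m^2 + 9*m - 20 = (m - 5)*(m^3 - 4*m^2 - m + 4) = (m - 5)*(m - 4)*(m^2 - 1) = (m - 5)*(m - 4)*(m - 1)*(m + 1)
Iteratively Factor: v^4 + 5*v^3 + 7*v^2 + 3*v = (v)*(v^3 + 5*v^2 + 7*v + 3) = v*(v + 1)*(v^2 + 4*v + 3) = v*(v + 1)*(v + 3)*(v + 1)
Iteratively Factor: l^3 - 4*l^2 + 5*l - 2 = (l - 1)*(l^2 - 3*l + 2) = (l - 2)*(l - 1)*(l - 1)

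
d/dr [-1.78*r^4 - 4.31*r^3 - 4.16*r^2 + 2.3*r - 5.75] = -7.12*r^3 - 12.93*r^2 - 8.32*r + 2.3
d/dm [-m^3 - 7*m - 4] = -3*m^2 - 7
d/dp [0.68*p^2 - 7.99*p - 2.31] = 1.36*p - 7.99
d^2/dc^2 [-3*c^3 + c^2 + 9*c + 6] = 2 - 18*c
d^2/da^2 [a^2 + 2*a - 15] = 2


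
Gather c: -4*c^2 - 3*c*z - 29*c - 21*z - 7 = -4*c^2 + c*(-3*z - 29) - 21*z - 7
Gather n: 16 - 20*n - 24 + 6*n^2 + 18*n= 6*n^2 - 2*n - 8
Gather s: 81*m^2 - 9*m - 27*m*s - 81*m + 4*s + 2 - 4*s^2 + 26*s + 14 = 81*m^2 - 90*m - 4*s^2 + s*(30 - 27*m) + 16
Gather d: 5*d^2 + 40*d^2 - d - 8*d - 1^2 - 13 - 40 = 45*d^2 - 9*d - 54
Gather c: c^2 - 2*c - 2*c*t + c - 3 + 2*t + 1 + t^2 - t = c^2 + c*(-2*t - 1) + t^2 + t - 2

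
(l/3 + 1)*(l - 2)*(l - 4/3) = l^3/3 - l^2/9 - 22*l/9 + 8/3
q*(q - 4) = q^2 - 4*q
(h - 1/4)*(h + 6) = h^2 + 23*h/4 - 3/2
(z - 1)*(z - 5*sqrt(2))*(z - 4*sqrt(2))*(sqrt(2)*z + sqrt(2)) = sqrt(2)*z^4 - 18*z^3 + 39*sqrt(2)*z^2 + 18*z - 40*sqrt(2)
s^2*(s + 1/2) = s^3 + s^2/2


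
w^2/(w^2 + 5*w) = w/(w + 5)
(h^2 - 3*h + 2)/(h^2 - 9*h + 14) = (h - 1)/(h - 7)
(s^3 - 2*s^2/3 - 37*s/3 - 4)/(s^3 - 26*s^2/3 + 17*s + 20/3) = (s + 3)/(s - 5)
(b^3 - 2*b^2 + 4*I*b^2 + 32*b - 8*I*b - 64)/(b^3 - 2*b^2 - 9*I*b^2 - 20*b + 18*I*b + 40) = (b + 8*I)/(b - 5*I)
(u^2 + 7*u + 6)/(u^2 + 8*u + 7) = (u + 6)/(u + 7)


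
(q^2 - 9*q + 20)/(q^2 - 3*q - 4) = (q - 5)/(q + 1)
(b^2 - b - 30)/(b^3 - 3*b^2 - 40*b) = (b - 6)/(b*(b - 8))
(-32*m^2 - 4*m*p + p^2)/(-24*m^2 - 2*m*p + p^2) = (-8*m + p)/(-6*m + p)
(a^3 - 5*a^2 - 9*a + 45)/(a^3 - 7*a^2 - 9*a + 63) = (a - 5)/(a - 7)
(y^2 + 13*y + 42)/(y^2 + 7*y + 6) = (y + 7)/(y + 1)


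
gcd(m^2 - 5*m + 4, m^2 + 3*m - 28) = m - 4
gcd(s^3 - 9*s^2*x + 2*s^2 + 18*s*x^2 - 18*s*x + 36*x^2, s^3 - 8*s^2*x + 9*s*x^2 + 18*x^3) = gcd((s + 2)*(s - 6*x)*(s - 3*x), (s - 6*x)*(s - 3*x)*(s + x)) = s^2 - 9*s*x + 18*x^2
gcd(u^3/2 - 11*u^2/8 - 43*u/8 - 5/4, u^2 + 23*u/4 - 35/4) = 1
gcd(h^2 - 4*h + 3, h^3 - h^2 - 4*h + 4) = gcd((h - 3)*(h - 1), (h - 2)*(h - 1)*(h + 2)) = h - 1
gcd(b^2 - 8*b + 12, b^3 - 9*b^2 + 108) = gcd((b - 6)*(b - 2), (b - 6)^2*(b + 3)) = b - 6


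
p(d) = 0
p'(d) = 0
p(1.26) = 0.00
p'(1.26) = 0.00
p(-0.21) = 0.00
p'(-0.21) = 0.00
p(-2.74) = 0.00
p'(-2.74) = 0.00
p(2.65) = 0.00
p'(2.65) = 0.00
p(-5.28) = 0.00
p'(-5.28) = 0.00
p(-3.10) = 0.00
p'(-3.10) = 0.00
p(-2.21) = 0.00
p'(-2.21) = 0.00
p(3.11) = 0.00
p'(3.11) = 0.00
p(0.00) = 0.00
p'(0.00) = 0.00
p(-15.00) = 0.00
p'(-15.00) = 0.00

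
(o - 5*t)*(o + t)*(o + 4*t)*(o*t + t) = o^4*t + o^3*t - 21*o^2*t^3 - 20*o*t^4 - 21*o*t^3 - 20*t^4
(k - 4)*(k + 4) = k^2 - 16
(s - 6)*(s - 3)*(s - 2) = s^3 - 11*s^2 + 36*s - 36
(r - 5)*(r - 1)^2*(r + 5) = r^4 - 2*r^3 - 24*r^2 + 50*r - 25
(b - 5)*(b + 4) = b^2 - b - 20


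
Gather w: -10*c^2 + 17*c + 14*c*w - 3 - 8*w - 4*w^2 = -10*c^2 + 17*c - 4*w^2 + w*(14*c - 8) - 3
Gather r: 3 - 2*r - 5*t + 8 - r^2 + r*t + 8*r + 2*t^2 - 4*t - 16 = -r^2 + r*(t + 6) + 2*t^2 - 9*t - 5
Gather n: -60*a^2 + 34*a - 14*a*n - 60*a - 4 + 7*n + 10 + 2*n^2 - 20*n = -60*a^2 - 26*a + 2*n^2 + n*(-14*a - 13) + 6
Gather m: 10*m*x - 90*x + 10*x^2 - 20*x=10*m*x + 10*x^2 - 110*x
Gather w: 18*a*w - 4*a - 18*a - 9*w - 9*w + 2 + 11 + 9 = -22*a + w*(18*a - 18) + 22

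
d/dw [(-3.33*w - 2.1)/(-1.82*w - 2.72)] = (9.528792*w + 14.240832)/(1.82*w + 2.72)^3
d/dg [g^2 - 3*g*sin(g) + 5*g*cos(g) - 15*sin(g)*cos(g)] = -5*g*sin(g) - 3*g*cos(g) + 2*g - 3*sin(g) + 5*cos(g) - 15*cos(2*g)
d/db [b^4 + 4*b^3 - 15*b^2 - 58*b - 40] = 4*b^3 + 12*b^2 - 30*b - 58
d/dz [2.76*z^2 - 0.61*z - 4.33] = 5.52*z - 0.61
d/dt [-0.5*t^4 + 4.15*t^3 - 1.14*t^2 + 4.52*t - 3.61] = -2.0*t^3 + 12.45*t^2 - 2.28*t + 4.52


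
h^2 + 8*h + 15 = (h + 3)*(h + 5)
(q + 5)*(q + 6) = q^2 + 11*q + 30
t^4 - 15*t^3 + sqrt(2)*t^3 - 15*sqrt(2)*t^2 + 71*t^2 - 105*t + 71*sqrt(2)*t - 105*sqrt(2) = (t - 7)*(t - 5)*(t - 3)*(t + sqrt(2))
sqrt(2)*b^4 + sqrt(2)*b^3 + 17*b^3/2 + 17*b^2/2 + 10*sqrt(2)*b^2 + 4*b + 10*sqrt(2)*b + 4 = (b + 1)*(b + 2*sqrt(2))^2*(sqrt(2)*b + 1/2)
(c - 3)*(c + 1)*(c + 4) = c^3 + 2*c^2 - 11*c - 12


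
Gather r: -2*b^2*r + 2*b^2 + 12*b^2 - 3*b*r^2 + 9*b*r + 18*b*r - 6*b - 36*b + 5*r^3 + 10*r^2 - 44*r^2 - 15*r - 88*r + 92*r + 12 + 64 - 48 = 14*b^2 - 42*b + 5*r^3 + r^2*(-3*b - 34) + r*(-2*b^2 + 27*b - 11) + 28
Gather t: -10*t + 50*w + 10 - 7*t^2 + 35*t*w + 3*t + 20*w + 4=-7*t^2 + t*(35*w - 7) + 70*w + 14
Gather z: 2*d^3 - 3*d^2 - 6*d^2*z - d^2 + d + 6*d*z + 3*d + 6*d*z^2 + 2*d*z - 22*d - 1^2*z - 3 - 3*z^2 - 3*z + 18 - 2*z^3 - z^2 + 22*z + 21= 2*d^3 - 4*d^2 - 18*d - 2*z^3 + z^2*(6*d - 4) + z*(-6*d^2 + 8*d + 18) + 36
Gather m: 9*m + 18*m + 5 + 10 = 27*m + 15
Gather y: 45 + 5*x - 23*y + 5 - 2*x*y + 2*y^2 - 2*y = 5*x + 2*y^2 + y*(-2*x - 25) + 50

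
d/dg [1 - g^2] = -2*g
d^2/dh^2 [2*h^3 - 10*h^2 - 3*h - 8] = 12*h - 20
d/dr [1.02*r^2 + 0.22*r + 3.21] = 2.04*r + 0.22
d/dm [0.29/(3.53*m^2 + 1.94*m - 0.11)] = (-2.0474*m - 0.5626)/(3.53*m^2 + 1.94*m - 0.11)^2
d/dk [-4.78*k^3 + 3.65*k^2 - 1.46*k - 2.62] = -14.34*k^2 + 7.3*k - 1.46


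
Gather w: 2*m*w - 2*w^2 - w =-2*w^2 + w*(2*m - 1)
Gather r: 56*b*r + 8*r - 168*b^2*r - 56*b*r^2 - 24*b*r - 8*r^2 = r^2*(-56*b - 8) + r*(-168*b^2 + 32*b + 8)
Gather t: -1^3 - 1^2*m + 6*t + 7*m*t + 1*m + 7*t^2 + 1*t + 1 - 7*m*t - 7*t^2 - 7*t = 0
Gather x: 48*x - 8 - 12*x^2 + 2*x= -12*x^2 + 50*x - 8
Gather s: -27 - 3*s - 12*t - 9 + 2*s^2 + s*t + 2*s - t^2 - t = 2*s^2 + s*(t - 1) - t^2 - 13*t - 36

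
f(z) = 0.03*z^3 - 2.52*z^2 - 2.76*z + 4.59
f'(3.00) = -17.07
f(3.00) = -25.56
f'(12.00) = -50.28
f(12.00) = -339.57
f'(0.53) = -5.41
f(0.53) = 2.42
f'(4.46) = -23.45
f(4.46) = -55.18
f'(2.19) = -13.37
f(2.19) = -13.23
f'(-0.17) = -1.90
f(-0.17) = 4.99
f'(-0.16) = -1.95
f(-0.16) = 4.97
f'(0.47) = -5.11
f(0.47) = 2.74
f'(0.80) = -6.73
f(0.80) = 0.78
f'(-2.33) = 9.47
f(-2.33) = -3.04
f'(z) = 0.09*z^2 - 5.04*z - 2.76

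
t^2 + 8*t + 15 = (t + 3)*(t + 5)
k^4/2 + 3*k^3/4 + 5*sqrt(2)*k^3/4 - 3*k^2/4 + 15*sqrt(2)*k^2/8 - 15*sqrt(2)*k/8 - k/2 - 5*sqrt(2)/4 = (k/2 + 1)*(k - 1)*(k + 1/2)*(k + 5*sqrt(2)/2)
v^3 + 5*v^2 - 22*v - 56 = (v - 4)*(v + 2)*(v + 7)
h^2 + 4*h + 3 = (h + 1)*(h + 3)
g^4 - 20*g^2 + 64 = (g - 4)*(g - 2)*(g + 2)*(g + 4)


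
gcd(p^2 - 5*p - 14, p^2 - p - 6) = p + 2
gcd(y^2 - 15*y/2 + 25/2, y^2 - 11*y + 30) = y - 5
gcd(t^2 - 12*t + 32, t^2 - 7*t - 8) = t - 8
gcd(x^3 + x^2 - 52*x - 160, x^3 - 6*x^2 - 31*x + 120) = x^2 - 3*x - 40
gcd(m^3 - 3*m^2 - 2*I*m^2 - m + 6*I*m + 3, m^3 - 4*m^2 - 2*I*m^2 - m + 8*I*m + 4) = m^2 - 2*I*m - 1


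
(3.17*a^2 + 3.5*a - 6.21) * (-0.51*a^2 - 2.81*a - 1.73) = -1.6167*a^4 - 10.6927*a^3 - 12.152*a^2 + 11.3951*a + 10.7433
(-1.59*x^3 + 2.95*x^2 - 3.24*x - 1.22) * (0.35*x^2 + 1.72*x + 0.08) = -0.5565*x^5 - 1.7023*x^4 + 3.8128*x^3 - 5.7638*x^2 - 2.3576*x - 0.0976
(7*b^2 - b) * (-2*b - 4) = -14*b^3 - 26*b^2 + 4*b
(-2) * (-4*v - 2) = 8*v + 4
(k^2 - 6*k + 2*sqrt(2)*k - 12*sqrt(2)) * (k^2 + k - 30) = k^4 - 5*k^3 + 2*sqrt(2)*k^3 - 36*k^2 - 10*sqrt(2)*k^2 - 72*sqrt(2)*k + 180*k + 360*sqrt(2)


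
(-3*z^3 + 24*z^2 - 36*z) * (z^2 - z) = -3*z^5 + 27*z^4 - 60*z^3 + 36*z^2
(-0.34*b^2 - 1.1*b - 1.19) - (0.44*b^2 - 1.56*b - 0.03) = -0.78*b^2 + 0.46*b - 1.16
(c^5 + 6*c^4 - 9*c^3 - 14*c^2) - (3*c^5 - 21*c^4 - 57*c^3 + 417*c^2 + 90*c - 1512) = -2*c^5 + 27*c^4 + 48*c^3 - 431*c^2 - 90*c + 1512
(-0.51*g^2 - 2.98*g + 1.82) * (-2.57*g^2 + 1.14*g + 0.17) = 1.3107*g^4 + 7.0772*g^3 - 8.1613*g^2 + 1.5682*g + 0.3094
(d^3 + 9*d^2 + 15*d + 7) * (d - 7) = d^4 + 2*d^3 - 48*d^2 - 98*d - 49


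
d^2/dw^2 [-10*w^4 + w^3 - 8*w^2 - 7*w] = -120*w^2 + 6*w - 16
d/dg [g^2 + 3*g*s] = 2*g + 3*s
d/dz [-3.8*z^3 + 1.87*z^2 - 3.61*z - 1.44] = -11.4*z^2 + 3.74*z - 3.61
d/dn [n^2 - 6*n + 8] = 2*n - 6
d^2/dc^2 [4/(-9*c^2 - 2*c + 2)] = 8*(81*c^2 + 18*c - 4*(9*c + 1)^2 - 18)/(9*c^2 + 2*c - 2)^3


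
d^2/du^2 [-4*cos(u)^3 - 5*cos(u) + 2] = (17 - 36*sin(u)^2)*cos(u)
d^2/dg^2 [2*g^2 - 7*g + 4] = 4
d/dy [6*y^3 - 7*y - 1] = 18*y^2 - 7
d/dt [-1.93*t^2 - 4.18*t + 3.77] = -3.86*t - 4.18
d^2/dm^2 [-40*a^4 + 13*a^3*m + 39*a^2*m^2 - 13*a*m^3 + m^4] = 78*a^2 - 78*a*m + 12*m^2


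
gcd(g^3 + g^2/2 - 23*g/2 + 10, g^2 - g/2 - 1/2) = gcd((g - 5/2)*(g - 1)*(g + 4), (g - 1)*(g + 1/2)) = g - 1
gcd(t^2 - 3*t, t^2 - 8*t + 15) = t - 3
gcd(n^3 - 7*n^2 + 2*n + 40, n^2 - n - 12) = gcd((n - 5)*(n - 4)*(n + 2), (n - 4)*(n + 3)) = n - 4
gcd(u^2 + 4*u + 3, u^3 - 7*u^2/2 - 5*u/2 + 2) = u + 1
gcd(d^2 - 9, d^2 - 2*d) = 1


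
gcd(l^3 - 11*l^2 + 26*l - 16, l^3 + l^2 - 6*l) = l - 2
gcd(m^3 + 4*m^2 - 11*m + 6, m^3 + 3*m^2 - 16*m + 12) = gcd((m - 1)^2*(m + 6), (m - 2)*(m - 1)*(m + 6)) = m^2 + 5*m - 6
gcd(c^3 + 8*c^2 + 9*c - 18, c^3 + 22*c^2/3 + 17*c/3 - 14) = c^2 + 5*c - 6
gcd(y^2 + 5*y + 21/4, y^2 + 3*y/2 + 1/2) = 1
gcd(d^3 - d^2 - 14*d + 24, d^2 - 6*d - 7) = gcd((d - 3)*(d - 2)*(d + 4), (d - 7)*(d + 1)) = 1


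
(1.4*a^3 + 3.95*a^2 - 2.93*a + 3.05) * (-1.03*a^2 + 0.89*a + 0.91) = -1.442*a^5 - 2.8225*a^4 + 7.8074*a^3 - 2.1547*a^2 + 0.0481999999999996*a + 2.7755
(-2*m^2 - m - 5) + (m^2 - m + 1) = -m^2 - 2*m - 4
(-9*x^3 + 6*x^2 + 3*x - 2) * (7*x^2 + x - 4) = -63*x^5 + 33*x^4 + 63*x^3 - 35*x^2 - 14*x + 8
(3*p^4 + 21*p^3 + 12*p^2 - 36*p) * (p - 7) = 3*p^5 - 135*p^3 - 120*p^2 + 252*p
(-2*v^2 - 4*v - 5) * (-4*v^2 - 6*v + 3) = 8*v^4 + 28*v^3 + 38*v^2 + 18*v - 15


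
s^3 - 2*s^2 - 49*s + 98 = (s - 7)*(s - 2)*(s + 7)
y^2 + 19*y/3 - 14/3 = (y - 2/3)*(y + 7)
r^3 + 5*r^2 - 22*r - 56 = (r - 4)*(r + 2)*(r + 7)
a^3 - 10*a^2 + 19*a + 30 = (a - 6)*(a - 5)*(a + 1)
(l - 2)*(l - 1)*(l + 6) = l^3 + 3*l^2 - 16*l + 12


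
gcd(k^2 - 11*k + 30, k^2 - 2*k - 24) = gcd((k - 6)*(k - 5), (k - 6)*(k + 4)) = k - 6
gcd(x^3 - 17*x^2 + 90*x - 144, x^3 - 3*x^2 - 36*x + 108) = x^2 - 9*x + 18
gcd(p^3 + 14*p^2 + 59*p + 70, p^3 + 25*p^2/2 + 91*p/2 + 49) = p^2 + 9*p + 14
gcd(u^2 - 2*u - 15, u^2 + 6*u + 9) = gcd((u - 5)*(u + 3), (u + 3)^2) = u + 3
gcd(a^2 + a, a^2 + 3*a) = a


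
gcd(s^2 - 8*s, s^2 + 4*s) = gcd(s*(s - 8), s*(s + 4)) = s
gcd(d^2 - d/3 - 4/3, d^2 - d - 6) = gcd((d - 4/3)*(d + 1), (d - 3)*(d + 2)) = 1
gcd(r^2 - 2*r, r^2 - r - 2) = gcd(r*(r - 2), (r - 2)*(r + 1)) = r - 2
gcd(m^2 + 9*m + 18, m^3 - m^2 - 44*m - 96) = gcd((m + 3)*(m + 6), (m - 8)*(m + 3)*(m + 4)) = m + 3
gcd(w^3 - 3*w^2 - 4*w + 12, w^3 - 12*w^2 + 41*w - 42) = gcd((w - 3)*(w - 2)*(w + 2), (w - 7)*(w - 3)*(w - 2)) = w^2 - 5*w + 6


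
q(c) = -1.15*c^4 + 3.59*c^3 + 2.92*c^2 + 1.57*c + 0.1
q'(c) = -4.6*c^3 + 10.77*c^2 + 5.84*c + 1.57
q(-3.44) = -277.93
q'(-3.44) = 296.18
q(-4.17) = -563.72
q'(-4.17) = 498.05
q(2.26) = 30.00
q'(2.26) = 16.68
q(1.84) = 22.06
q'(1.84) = 20.12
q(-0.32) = -0.23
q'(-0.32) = 0.95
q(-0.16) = -0.09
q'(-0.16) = 0.93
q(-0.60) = -0.72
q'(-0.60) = 2.94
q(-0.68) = -0.99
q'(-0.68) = 4.03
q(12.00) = -17203.46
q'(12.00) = -6326.27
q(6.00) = -600.32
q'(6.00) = -569.27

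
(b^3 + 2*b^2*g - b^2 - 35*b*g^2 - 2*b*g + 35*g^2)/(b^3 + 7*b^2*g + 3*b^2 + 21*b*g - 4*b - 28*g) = (b - 5*g)/(b + 4)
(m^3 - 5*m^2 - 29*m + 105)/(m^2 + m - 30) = (m^3 - 5*m^2 - 29*m + 105)/(m^2 + m - 30)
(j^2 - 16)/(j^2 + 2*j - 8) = (j - 4)/(j - 2)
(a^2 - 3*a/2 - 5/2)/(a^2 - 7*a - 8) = (a - 5/2)/(a - 8)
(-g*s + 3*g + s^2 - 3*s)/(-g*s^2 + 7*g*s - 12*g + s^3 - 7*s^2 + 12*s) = 1/(s - 4)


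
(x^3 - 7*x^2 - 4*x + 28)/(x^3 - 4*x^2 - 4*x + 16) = (x - 7)/(x - 4)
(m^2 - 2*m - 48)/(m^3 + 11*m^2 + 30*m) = (m - 8)/(m*(m + 5))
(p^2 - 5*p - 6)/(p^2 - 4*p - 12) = (p + 1)/(p + 2)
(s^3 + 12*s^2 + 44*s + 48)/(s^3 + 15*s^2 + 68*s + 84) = (s + 4)/(s + 7)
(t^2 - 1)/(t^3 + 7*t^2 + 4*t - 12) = (t + 1)/(t^2 + 8*t + 12)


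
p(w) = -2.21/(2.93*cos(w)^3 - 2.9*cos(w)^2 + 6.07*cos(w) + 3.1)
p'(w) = -2.21*(8.79*sin(w)*cos(w)^2 - 5.8*sin(w)*cos(w) + 6.07*sin(w))/(2.93*cos(w)^3 - 2.9*cos(w)^2 + 6.07*cos(w) + 3.1)^2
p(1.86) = -2.07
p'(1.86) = -15.76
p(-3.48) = 0.29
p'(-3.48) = -0.24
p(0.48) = -0.27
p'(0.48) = -0.12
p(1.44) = -0.57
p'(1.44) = -0.81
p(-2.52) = 0.41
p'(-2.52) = 0.75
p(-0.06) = -0.24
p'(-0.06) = 0.01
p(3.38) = 0.27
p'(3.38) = 0.15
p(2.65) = 0.34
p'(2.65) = -0.44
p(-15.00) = 0.49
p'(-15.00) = 1.12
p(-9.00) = 0.31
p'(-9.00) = 0.34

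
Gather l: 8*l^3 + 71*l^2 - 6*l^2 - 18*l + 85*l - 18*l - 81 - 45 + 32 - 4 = 8*l^3 + 65*l^2 + 49*l - 98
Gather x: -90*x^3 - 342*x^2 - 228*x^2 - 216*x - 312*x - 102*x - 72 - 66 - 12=-90*x^3 - 570*x^2 - 630*x - 150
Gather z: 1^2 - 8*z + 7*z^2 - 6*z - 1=7*z^2 - 14*z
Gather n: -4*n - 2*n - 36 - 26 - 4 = -6*n - 66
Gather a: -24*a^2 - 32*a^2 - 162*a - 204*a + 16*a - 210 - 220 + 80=-56*a^2 - 350*a - 350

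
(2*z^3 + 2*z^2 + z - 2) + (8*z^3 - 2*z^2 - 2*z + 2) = 10*z^3 - z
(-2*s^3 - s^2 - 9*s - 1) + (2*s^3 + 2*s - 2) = -s^2 - 7*s - 3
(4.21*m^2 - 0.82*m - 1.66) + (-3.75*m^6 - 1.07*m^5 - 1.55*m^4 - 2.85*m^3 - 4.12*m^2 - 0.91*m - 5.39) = -3.75*m^6 - 1.07*m^5 - 1.55*m^4 - 2.85*m^3 + 0.0899999999999999*m^2 - 1.73*m - 7.05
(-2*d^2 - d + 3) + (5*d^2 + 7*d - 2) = 3*d^2 + 6*d + 1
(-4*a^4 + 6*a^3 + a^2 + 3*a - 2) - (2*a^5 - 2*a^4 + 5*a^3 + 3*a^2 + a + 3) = -2*a^5 - 2*a^4 + a^3 - 2*a^2 + 2*a - 5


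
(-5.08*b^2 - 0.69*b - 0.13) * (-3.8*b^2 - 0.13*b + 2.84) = 19.304*b^4 + 3.2824*b^3 - 13.8435*b^2 - 1.9427*b - 0.3692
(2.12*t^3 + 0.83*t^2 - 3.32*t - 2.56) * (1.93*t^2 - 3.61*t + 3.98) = 4.0916*t^5 - 6.0513*t^4 - 0.966299999999999*t^3 + 10.3478*t^2 - 3.972*t - 10.1888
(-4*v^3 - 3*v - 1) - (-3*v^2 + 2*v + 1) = -4*v^3 + 3*v^2 - 5*v - 2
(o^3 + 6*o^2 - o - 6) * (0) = 0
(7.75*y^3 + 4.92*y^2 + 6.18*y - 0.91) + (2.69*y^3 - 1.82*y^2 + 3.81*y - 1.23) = 10.44*y^3 + 3.1*y^2 + 9.99*y - 2.14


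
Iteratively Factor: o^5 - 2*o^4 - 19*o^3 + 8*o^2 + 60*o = (o)*(o^4 - 2*o^3 - 19*o^2 + 8*o + 60) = o*(o - 5)*(o^3 + 3*o^2 - 4*o - 12) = o*(o - 5)*(o + 2)*(o^2 + o - 6) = o*(o - 5)*(o + 2)*(o + 3)*(o - 2)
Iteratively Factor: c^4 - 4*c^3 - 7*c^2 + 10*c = (c)*(c^3 - 4*c^2 - 7*c + 10) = c*(c - 5)*(c^2 + c - 2) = c*(c - 5)*(c + 2)*(c - 1)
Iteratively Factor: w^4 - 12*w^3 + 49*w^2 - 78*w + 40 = (w - 5)*(w^3 - 7*w^2 + 14*w - 8) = (w - 5)*(w - 4)*(w^2 - 3*w + 2) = (w - 5)*(w - 4)*(w - 2)*(w - 1)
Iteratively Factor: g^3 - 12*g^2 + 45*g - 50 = (g - 5)*(g^2 - 7*g + 10) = (g - 5)*(g - 2)*(g - 5)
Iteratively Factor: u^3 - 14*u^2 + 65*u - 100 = (u - 4)*(u^2 - 10*u + 25) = (u - 5)*(u - 4)*(u - 5)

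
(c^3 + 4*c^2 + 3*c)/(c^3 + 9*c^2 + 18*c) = (c + 1)/(c + 6)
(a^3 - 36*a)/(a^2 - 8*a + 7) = a*(a^2 - 36)/(a^2 - 8*a + 7)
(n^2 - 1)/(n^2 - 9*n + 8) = (n + 1)/(n - 8)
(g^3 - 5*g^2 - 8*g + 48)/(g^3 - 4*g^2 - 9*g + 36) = (g - 4)/(g - 3)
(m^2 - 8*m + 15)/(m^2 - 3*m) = (m - 5)/m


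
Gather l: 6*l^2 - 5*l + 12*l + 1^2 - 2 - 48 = 6*l^2 + 7*l - 49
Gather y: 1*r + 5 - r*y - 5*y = r + y*(-r - 5) + 5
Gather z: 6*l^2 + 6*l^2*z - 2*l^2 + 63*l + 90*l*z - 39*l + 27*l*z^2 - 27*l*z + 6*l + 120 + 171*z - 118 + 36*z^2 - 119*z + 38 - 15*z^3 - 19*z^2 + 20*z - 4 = 4*l^2 + 30*l - 15*z^3 + z^2*(27*l + 17) + z*(6*l^2 + 63*l + 72) + 36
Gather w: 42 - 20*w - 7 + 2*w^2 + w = 2*w^2 - 19*w + 35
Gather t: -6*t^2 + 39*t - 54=-6*t^2 + 39*t - 54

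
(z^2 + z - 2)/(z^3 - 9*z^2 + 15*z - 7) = (z + 2)/(z^2 - 8*z + 7)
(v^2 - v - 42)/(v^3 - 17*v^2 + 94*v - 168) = (v + 6)/(v^2 - 10*v + 24)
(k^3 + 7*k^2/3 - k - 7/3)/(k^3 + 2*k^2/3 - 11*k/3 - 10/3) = (3*k^2 + 4*k - 7)/(3*k^2 - k - 10)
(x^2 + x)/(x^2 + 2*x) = (x + 1)/(x + 2)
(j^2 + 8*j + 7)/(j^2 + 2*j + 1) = (j + 7)/(j + 1)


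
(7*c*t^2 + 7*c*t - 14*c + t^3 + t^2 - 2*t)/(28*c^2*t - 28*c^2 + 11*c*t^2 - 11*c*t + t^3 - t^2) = (t + 2)/(4*c + t)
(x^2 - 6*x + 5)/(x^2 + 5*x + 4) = (x^2 - 6*x + 5)/(x^2 + 5*x + 4)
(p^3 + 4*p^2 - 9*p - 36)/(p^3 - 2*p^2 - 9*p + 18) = (p + 4)/(p - 2)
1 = 1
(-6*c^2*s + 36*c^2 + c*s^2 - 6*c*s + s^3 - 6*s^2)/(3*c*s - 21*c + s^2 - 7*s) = (-2*c*s + 12*c + s^2 - 6*s)/(s - 7)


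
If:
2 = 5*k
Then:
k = 2/5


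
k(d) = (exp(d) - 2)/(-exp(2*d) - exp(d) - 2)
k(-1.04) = 0.66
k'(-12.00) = 0.00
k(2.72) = -0.05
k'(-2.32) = -0.10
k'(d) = (exp(d) - 2)*(2*exp(2*d) + exp(d))/(-exp(2*d) - exp(d) - 2)^2 + exp(d)/(-exp(2*d) - exp(d) - 2) = ((exp(d) - 2)*(2*exp(d) + 1) - exp(2*d) - exp(d) - 2)*exp(d)/(exp(2*d) + exp(d) + 2)^2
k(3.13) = -0.04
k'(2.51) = 0.04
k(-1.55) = 0.79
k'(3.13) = 0.03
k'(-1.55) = -0.20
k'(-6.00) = 0.00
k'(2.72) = 0.04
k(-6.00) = 1.00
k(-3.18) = 0.96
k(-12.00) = 1.00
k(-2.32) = 0.90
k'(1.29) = -0.05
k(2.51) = -0.06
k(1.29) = -0.09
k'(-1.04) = -0.30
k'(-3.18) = -0.04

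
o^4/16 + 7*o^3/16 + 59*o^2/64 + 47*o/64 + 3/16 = (o/4 + 1/4)*(o/4 + 1)*(o + 1/2)*(o + 3/2)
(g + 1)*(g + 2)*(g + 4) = g^3 + 7*g^2 + 14*g + 8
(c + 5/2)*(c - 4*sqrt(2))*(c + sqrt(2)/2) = c^3 - 7*sqrt(2)*c^2/2 + 5*c^2/2 - 35*sqrt(2)*c/4 - 4*c - 10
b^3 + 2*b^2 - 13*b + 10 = (b - 2)*(b - 1)*(b + 5)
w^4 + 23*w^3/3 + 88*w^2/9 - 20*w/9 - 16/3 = (w - 2/3)*(w + 1)*(w + 4/3)*(w + 6)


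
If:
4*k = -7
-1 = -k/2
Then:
No Solution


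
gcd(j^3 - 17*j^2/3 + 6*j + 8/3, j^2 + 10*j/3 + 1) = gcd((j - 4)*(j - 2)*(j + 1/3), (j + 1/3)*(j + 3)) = j + 1/3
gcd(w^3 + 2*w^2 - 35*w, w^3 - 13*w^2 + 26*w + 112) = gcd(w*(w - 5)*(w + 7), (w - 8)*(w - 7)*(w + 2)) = 1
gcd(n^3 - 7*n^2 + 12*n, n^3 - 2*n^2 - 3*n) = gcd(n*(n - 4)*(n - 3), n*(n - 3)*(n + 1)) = n^2 - 3*n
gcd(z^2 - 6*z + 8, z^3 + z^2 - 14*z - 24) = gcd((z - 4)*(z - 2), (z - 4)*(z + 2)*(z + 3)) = z - 4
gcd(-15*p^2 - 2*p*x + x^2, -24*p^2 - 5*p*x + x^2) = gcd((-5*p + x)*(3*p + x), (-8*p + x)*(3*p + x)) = 3*p + x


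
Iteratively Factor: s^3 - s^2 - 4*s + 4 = (s - 1)*(s^2 - 4) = (s - 1)*(s + 2)*(s - 2)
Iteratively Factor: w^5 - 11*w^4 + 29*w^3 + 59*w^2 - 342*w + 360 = (w - 2)*(w^4 - 9*w^3 + 11*w^2 + 81*w - 180) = (w - 3)*(w - 2)*(w^3 - 6*w^2 - 7*w + 60) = (w - 3)*(w - 2)*(w + 3)*(w^2 - 9*w + 20) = (w - 4)*(w - 3)*(w - 2)*(w + 3)*(w - 5)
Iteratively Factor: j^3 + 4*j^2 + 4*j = (j + 2)*(j^2 + 2*j) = (j + 2)^2*(j)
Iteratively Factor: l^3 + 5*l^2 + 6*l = (l + 2)*(l^2 + 3*l) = l*(l + 2)*(l + 3)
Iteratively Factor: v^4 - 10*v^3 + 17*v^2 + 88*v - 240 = (v - 4)*(v^3 - 6*v^2 - 7*v + 60) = (v - 4)^2*(v^2 - 2*v - 15) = (v - 5)*(v - 4)^2*(v + 3)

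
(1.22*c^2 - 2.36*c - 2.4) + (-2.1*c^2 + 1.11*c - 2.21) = -0.88*c^2 - 1.25*c - 4.61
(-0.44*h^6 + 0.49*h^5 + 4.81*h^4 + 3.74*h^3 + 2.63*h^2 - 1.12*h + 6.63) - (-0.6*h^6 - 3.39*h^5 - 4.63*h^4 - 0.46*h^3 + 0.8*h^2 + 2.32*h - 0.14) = 0.16*h^6 + 3.88*h^5 + 9.44*h^4 + 4.2*h^3 + 1.83*h^2 - 3.44*h + 6.77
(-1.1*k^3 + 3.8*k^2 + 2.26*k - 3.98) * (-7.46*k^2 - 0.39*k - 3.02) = 8.206*k^5 - 27.919*k^4 - 15.0196*k^3 + 17.3334*k^2 - 5.273*k + 12.0196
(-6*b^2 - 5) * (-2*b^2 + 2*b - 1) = 12*b^4 - 12*b^3 + 16*b^2 - 10*b + 5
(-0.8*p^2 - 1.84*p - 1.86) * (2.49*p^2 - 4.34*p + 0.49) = -1.992*p^4 - 1.1096*p^3 + 2.9622*p^2 + 7.1708*p - 0.9114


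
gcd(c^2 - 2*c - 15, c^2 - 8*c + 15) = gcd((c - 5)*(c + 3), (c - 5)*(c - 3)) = c - 5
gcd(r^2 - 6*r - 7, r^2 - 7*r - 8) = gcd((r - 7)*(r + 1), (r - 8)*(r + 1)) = r + 1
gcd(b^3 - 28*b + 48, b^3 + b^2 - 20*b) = b - 4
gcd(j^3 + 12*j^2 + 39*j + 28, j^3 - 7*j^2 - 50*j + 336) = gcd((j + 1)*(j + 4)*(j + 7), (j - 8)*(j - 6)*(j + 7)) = j + 7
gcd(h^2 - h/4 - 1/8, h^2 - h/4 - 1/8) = h^2 - h/4 - 1/8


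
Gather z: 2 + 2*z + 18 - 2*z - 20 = 0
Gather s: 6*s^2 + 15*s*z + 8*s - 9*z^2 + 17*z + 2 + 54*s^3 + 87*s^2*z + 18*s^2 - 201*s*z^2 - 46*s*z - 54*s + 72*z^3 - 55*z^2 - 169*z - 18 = 54*s^3 + s^2*(87*z + 24) + s*(-201*z^2 - 31*z - 46) + 72*z^3 - 64*z^2 - 152*z - 16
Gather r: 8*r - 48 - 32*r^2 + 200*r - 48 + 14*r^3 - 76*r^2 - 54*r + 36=14*r^3 - 108*r^2 + 154*r - 60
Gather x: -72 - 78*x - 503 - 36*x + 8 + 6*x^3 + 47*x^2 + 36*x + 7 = 6*x^3 + 47*x^2 - 78*x - 560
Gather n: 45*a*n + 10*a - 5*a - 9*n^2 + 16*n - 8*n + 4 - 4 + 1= 5*a - 9*n^2 + n*(45*a + 8) + 1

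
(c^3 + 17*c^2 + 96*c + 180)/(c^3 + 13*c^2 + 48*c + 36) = (c + 5)/(c + 1)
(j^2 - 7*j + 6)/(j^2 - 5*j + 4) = (j - 6)/(j - 4)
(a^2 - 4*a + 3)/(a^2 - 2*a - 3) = (a - 1)/(a + 1)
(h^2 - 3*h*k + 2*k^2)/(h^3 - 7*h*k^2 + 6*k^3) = 1/(h + 3*k)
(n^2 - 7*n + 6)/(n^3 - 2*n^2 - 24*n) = (n - 1)/(n*(n + 4))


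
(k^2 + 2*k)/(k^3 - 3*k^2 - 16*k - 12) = k/(k^2 - 5*k - 6)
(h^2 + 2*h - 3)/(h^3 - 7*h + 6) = 1/(h - 2)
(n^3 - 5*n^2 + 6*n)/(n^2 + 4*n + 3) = n*(n^2 - 5*n + 6)/(n^2 + 4*n + 3)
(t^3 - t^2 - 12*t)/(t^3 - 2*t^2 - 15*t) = (t - 4)/(t - 5)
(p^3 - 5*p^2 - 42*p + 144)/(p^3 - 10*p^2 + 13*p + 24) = (p + 6)/(p + 1)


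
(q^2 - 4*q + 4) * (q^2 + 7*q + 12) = q^4 + 3*q^3 - 12*q^2 - 20*q + 48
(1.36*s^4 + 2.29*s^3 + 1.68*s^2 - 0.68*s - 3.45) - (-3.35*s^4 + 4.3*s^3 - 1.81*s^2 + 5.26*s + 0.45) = 4.71*s^4 - 2.01*s^3 + 3.49*s^2 - 5.94*s - 3.9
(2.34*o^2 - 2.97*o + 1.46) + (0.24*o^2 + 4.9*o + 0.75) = 2.58*o^2 + 1.93*o + 2.21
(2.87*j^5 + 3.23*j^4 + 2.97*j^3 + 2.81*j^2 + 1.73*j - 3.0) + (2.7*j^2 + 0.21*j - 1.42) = 2.87*j^5 + 3.23*j^4 + 2.97*j^3 + 5.51*j^2 + 1.94*j - 4.42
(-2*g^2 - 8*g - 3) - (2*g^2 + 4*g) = -4*g^2 - 12*g - 3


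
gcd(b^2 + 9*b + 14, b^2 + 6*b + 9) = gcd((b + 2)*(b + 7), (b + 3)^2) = 1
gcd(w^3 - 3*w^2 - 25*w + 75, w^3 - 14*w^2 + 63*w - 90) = w^2 - 8*w + 15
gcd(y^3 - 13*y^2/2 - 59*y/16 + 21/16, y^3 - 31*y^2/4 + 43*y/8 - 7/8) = y^2 - 29*y/4 + 7/4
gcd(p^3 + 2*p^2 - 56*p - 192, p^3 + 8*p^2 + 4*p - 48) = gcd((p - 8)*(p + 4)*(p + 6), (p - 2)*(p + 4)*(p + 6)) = p^2 + 10*p + 24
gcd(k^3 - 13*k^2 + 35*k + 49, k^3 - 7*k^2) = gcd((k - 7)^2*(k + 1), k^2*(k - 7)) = k - 7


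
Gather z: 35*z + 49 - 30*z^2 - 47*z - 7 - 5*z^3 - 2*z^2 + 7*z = -5*z^3 - 32*z^2 - 5*z + 42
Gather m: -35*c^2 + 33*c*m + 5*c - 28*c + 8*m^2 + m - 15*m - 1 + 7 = -35*c^2 - 23*c + 8*m^2 + m*(33*c - 14) + 6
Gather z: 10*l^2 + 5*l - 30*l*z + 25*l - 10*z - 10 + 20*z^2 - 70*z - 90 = 10*l^2 + 30*l + 20*z^2 + z*(-30*l - 80) - 100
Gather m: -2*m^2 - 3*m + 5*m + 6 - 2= -2*m^2 + 2*m + 4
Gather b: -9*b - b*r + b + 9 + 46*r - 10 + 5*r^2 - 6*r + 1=b*(-r - 8) + 5*r^2 + 40*r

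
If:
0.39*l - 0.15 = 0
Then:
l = 0.38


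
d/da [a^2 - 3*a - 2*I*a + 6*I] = 2*a - 3 - 2*I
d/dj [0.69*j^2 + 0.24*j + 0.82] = 1.38*j + 0.24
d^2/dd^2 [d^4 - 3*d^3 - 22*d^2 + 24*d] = 12*d^2 - 18*d - 44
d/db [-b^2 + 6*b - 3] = 6 - 2*b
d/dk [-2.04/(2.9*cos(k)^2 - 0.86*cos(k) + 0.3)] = (1.7544 - 11.832*cos(k))*sin(k)/(2.9*cos(k)^2 - 0.86*cos(k) + 0.3)^2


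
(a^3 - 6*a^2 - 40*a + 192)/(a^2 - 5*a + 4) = (a^2 - 2*a - 48)/(a - 1)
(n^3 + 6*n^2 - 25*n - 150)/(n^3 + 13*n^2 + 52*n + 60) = (n - 5)/(n + 2)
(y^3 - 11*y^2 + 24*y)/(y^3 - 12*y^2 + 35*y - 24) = y/(y - 1)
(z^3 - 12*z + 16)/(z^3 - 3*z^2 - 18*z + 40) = (z - 2)/(z - 5)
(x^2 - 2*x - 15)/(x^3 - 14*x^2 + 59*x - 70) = (x + 3)/(x^2 - 9*x + 14)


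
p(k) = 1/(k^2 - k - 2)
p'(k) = (1 - 2*k)/(k^2 - k - 2)^2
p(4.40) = 0.08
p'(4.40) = -0.05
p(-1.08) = 4.06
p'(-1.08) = 52.05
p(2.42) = 0.70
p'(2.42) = -1.86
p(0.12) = -0.47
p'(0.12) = 0.17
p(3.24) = 0.19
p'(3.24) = -0.20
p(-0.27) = -0.60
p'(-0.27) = 0.56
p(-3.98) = 0.06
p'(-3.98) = 0.03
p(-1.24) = 1.29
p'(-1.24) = 5.76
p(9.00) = 0.01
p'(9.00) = 0.00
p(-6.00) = 0.02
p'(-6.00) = 0.01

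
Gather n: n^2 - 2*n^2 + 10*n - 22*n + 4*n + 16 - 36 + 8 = -n^2 - 8*n - 12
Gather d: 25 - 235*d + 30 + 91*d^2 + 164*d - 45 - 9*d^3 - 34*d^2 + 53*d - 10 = -9*d^3 + 57*d^2 - 18*d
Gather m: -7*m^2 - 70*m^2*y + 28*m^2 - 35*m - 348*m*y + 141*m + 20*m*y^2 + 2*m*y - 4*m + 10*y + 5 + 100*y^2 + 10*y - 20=m^2*(21 - 70*y) + m*(20*y^2 - 346*y + 102) + 100*y^2 + 20*y - 15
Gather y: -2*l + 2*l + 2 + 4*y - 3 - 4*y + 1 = 0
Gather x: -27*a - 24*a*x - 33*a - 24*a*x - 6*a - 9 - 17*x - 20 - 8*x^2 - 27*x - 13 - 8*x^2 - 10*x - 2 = -66*a - 16*x^2 + x*(-48*a - 54) - 44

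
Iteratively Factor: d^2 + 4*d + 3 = (d + 3)*(d + 1)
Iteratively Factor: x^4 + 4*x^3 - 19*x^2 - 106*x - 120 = (x - 5)*(x^3 + 9*x^2 + 26*x + 24) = (x - 5)*(x + 3)*(x^2 + 6*x + 8) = (x - 5)*(x + 2)*(x + 3)*(x + 4)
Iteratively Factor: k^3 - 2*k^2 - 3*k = (k - 3)*(k^2 + k) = k*(k - 3)*(k + 1)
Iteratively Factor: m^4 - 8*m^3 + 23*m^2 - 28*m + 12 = (m - 2)*(m^3 - 6*m^2 + 11*m - 6) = (m - 2)*(m - 1)*(m^2 - 5*m + 6) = (m - 3)*(m - 2)*(m - 1)*(m - 2)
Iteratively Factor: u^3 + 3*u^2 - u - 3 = (u - 1)*(u^2 + 4*u + 3) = (u - 1)*(u + 1)*(u + 3)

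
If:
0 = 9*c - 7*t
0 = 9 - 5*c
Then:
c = 9/5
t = 81/35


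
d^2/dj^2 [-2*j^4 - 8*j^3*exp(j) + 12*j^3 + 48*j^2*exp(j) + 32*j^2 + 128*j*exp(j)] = -8*j^3*exp(j) - 24*j^2 + 272*j*exp(j) + 72*j + 352*exp(j) + 64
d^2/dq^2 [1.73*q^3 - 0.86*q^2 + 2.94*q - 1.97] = 10.38*q - 1.72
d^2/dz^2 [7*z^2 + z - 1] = 14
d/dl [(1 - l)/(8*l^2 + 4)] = (2*l^2 - 4*l - 1)/(4*(4*l^4 + 4*l^2 + 1))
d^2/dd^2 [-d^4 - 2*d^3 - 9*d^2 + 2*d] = -12*d^2 - 12*d - 18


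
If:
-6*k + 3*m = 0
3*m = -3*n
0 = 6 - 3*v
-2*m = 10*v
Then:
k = -5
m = -10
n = 10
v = 2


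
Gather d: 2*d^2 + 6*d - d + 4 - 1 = 2*d^2 + 5*d + 3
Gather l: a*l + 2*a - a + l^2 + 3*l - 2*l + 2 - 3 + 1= a + l^2 + l*(a + 1)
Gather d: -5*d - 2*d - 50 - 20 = -7*d - 70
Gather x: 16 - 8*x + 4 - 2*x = 20 - 10*x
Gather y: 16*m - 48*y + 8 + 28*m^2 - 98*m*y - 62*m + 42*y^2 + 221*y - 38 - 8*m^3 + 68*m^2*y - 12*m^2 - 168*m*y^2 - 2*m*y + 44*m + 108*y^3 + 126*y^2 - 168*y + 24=-8*m^3 + 16*m^2 - 2*m + 108*y^3 + y^2*(168 - 168*m) + y*(68*m^2 - 100*m + 5) - 6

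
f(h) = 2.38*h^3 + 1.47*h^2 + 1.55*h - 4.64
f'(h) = 7.14*h^2 + 2.94*h + 1.55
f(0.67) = -2.23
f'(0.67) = 6.72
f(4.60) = 265.25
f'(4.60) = 166.16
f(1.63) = 12.10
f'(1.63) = 25.31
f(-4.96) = -266.58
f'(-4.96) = 162.62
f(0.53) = -3.05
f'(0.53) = 5.11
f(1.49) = 8.81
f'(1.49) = 21.78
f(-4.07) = -147.06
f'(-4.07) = 107.86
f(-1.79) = -16.35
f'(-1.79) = 19.16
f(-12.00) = -3924.20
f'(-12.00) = 994.43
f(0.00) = -4.64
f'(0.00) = 1.55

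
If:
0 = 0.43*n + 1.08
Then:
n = -2.51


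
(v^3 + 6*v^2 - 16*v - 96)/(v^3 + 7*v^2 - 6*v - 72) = (v - 4)/(v - 3)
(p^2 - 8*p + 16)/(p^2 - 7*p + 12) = (p - 4)/(p - 3)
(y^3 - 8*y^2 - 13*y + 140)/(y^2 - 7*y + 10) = (y^2 - 3*y - 28)/(y - 2)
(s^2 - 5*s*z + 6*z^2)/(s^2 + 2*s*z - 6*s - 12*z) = (s^2 - 5*s*z + 6*z^2)/(s^2 + 2*s*z - 6*s - 12*z)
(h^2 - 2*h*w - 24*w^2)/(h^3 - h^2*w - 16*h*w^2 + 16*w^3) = (h - 6*w)/(h^2 - 5*h*w + 4*w^2)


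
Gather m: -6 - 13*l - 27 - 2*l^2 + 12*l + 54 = -2*l^2 - l + 21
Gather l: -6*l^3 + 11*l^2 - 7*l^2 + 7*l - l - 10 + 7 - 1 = -6*l^3 + 4*l^2 + 6*l - 4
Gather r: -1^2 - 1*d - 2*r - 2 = -d - 2*r - 3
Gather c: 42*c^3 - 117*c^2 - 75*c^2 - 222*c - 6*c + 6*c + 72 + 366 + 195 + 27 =42*c^3 - 192*c^2 - 222*c + 660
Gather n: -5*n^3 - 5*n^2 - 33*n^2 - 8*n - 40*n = -5*n^3 - 38*n^2 - 48*n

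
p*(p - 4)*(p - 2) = p^3 - 6*p^2 + 8*p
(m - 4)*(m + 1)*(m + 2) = m^3 - m^2 - 10*m - 8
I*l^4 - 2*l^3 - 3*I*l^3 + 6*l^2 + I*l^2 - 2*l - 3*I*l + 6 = (l - 3)*(l + I)*(l + 2*I)*(I*l + 1)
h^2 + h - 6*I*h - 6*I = (h + 1)*(h - 6*I)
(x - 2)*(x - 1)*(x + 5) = x^3 + 2*x^2 - 13*x + 10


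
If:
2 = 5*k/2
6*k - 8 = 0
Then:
No Solution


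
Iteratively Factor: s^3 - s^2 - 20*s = (s - 5)*(s^2 + 4*s) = (s - 5)*(s + 4)*(s)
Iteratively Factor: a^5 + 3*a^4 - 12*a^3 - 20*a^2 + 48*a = (a + 4)*(a^4 - a^3 - 8*a^2 + 12*a) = (a - 2)*(a + 4)*(a^3 + a^2 - 6*a) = (a - 2)^2*(a + 4)*(a^2 + 3*a) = (a - 2)^2*(a + 3)*(a + 4)*(a)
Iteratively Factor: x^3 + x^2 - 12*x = (x - 3)*(x^2 + 4*x) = x*(x - 3)*(x + 4)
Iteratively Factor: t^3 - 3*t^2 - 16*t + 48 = (t - 4)*(t^2 + t - 12) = (t - 4)*(t + 4)*(t - 3)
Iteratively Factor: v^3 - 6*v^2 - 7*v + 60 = (v - 5)*(v^2 - v - 12) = (v - 5)*(v - 4)*(v + 3)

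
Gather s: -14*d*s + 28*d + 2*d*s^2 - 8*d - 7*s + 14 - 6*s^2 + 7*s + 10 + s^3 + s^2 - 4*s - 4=20*d + s^3 + s^2*(2*d - 5) + s*(-14*d - 4) + 20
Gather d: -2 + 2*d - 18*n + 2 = 2*d - 18*n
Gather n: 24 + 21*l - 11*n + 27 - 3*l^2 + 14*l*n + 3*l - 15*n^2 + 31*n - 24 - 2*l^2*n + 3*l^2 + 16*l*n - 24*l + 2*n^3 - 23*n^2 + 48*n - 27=2*n^3 - 38*n^2 + n*(-2*l^2 + 30*l + 68)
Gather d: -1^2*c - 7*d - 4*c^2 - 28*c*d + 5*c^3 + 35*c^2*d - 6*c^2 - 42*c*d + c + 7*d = 5*c^3 - 10*c^2 + d*(35*c^2 - 70*c)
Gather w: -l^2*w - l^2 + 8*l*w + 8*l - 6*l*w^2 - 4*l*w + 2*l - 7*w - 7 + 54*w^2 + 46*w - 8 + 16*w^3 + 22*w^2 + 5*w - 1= -l^2 + 10*l + 16*w^3 + w^2*(76 - 6*l) + w*(-l^2 + 4*l + 44) - 16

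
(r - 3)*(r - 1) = r^2 - 4*r + 3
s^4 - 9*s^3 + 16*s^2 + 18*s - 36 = (s - 6)*(s - 3)*(s - sqrt(2))*(s + sqrt(2))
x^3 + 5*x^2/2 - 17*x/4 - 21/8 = (x - 3/2)*(x + 1/2)*(x + 7/2)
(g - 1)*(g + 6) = g^2 + 5*g - 6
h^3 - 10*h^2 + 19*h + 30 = (h - 6)*(h - 5)*(h + 1)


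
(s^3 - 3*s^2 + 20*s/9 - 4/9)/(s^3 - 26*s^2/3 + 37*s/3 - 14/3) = (3*s^2 - 7*s + 2)/(3*(s^2 - 8*s + 7))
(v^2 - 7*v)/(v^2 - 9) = v*(v - 7)/(v^2 - 9)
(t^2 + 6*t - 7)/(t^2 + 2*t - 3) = (t + 7)/(t + 3)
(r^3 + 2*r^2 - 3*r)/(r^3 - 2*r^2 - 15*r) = (r - 1)/(r - 5)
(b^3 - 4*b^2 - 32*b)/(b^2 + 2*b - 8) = b*(b - 8)/(b - 2)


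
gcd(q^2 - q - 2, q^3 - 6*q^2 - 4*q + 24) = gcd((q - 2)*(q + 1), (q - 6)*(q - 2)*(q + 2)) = q - 2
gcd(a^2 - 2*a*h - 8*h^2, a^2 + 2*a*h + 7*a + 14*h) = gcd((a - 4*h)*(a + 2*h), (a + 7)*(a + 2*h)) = a + 2*h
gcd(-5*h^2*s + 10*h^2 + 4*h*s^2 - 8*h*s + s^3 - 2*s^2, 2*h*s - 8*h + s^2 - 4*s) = 1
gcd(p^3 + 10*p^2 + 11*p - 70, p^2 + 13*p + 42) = p + 7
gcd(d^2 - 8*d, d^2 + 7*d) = d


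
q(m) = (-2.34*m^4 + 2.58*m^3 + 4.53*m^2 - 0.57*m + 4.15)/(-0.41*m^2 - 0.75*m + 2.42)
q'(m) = (0.82*m + 0.75)*(-2.34*m^4 + 2.58*m^3 + 4.53*m^2 - 0.57*m + 4.15)/(-0.41*m^2 - 0.75*m + 2.42)^2 + (-9.36*m^3 + 7.74*m^2 + 9.06*m - 0.57)/(-0.41*m^2 - 0.75*m + 2.42) = (1.9188*m^5 + 4.2072*m^4 - 26.5212*m^3 + 15.0996*m^2 + 25.3282*m + 1.7331)/(0.1681*m^4 + 0.615*m^3 - 1.4219*m^2 - 3.63*m + 5.8564)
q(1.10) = 8.20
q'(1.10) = 18.06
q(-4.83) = 412.12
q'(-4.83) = 37.55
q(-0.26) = 1.76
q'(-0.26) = -0.50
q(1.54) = 35.12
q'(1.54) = 233.18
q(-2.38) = -41.80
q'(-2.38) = 105.24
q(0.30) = 2.06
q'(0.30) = 2.15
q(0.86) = 5.01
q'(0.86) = 9.70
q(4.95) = 86.40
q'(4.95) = 42.85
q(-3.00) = -216.91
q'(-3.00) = 679.13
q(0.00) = 1.71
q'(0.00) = 0.30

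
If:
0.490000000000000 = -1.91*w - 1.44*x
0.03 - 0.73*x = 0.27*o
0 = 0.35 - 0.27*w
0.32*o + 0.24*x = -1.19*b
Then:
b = -1.11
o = 5.68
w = 1.30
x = -2.06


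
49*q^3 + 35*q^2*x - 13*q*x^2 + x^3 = (-7*q + x)^2*(q + x)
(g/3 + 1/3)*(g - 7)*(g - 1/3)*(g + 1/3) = g^4/3 - 2*g^3 - 64*g^2/27 + 2*g/9 + 7/27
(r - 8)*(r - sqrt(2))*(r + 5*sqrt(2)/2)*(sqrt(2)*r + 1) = sqrt(2)*r^4 - 8*sqrt(2)*r^3 + 4*r^3 - 32*r^2 - 7*sqrt(2)*r^2/2 - 5*r + 28*sqrt(2)*r + 40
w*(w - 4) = w^2 - 4*w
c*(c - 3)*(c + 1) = c^3 - 2*c^2 - 3*c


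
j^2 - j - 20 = (j - 5)*(j + 4)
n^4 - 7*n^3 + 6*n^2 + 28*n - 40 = (n - 5)*(n - 2)^2*(n + 2)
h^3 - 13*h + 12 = (h - 3)*(h - 1)*(h + 4)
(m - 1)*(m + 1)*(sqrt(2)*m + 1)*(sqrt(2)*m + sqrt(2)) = 2*m^4 + sqrt(2)*m^3 + 2*m^3 - 2*m^2 + sqrt(2)*m^2 - 2*m - sqrt(2)*m - sqrt(2)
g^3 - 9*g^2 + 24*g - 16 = (g - 4)^2*(g - 1)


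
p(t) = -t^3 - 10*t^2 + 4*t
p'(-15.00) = -371.00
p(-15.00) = 1065.00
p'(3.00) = -83.00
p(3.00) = -105.00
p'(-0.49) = 13.08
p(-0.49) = -4.24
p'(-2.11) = 32.84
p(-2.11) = -43.57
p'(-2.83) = 36.57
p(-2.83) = -68.74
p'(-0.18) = 7.50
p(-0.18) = -1.04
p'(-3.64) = 37.05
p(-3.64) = -98.83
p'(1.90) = -44.83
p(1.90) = -35.36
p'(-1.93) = 31.43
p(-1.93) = -37.78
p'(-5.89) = 17.72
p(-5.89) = -166.14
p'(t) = -3*t^2 - 20*t + 4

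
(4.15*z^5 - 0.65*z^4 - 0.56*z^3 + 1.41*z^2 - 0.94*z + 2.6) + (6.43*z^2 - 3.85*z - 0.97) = 4.15*z^5 - 0.65*z^4 - 0.56*z^3 + 7.84*z^2 - 4.79*z + 1.63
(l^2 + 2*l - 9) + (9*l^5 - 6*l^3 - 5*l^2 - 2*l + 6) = 9*l^5 - 6*l^3 - 4*l^2 - 3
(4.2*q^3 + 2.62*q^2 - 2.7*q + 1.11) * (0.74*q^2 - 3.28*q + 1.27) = 3.108*q^5 - 11.8372*q^4 - 5.2576*q^3 + 13.0048*q^2 - 7.0698*q + 1.4097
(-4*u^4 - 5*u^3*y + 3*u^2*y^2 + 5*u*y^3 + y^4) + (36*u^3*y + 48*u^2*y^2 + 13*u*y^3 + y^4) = -4*u^4 + 31*u^3*y + 51*u^2*y^2 + 18*u*y^3 + 2*y^4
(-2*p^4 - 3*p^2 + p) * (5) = -10*p^4 - 15*p^2 + 5*p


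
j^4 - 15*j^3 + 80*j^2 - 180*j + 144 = (j - 6)*(j - 4)*(j - 3)*(j - 2)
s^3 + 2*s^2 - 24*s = s*(s - 4)*(s + 6)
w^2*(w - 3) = w^3 - 3*w^2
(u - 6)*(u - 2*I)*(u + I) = u^3 - 6*u^2 - I*u^2 + 2*u + 6*I*u - 12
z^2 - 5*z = z*(z - 5)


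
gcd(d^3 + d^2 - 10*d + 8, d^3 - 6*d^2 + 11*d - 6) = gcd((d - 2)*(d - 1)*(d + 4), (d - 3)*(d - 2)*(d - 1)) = d^2 - 3*d + 2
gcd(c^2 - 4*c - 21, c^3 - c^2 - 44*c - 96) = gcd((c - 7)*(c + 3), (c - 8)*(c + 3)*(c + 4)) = c + 3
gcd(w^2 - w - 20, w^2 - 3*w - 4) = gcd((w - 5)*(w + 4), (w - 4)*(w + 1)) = 1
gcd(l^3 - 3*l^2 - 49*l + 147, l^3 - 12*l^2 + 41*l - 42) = l^2 - 10*l + 21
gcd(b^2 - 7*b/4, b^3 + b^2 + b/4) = b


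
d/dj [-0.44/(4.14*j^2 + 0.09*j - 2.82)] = (3.6432*j + 0.0396)/(4.14*j^2 + 0.09*j - 2.82)^2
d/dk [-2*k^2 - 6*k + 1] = -4*k - 6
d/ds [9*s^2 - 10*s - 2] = 18*s - 10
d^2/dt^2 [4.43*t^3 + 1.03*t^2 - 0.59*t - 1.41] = 26.58*t + 2.06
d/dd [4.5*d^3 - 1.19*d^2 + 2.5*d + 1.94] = 13.5*d^2 - 2.38*d + 2.5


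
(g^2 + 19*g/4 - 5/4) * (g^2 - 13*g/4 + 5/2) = g^4 + 3*g^3/2 - 227*g^2/16 + 255*g/16 - 25/8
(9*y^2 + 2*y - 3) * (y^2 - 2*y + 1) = 9*y^4 - 16*y^3 + 2*y^2 + 8*y - 3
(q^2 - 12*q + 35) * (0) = 0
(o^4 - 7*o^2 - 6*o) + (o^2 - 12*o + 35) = o^4 - 6*o^2 - 18*o + 35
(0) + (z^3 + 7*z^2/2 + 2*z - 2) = z^3 + 7*z^2/2 + 2*z - 2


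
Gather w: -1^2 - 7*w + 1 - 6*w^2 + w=-6*w^2 - 6*w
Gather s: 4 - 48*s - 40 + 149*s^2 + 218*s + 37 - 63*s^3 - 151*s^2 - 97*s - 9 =-63*s^3 - 2*s^2 + 73*s - 8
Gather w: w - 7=w - 7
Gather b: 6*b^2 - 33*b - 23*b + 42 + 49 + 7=6*b^2 - 56*b + 98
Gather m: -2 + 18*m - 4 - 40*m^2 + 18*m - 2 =-40*m^2 + 36*m - 8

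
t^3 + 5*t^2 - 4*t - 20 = (t - 2)*(t + 2)*(t + 5)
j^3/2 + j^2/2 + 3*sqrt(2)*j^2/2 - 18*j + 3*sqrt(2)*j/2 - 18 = (j/2 + 1/2)*(j - 3*sqrt(2))*(j + 6*sqrt(2))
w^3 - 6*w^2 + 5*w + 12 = (w - 4)*(w - 3)*(w + 1)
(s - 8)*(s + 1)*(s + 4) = s^3 - 3*s^2 - 36*s - 32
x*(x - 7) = x^2 - 7*x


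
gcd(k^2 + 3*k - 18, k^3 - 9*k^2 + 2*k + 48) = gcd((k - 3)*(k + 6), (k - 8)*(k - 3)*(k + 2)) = k - 3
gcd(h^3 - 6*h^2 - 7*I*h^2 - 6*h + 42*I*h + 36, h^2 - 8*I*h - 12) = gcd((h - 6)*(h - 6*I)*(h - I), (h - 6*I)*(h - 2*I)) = h - 6*I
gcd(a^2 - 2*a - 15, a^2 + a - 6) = a + 3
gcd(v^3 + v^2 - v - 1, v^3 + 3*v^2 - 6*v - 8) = v + 1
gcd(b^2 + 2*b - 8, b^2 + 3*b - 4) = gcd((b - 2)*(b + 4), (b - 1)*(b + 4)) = b + 4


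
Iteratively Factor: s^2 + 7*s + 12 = (s + 3)*(s + 4)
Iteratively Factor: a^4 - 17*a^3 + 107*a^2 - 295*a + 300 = (a - 5)*(a^3 - 12*a^2 + 47*a - 60) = (a - 5)*(a - 4)*(a^2 - 8*a + 15) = (a - 5)*(a - 4)*(a - 3)*(a - 5)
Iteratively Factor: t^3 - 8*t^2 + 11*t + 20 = (t - 5)*(t^2 - 3*t - 4) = (t - 5)*(t - 4)*(t + 1)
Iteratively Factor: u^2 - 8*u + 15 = (u - 3)*(u - 5)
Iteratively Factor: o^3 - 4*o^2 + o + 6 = (o - 3)*(o^2 - o - 2) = (o - 3)*(o + 1)*(o - 2)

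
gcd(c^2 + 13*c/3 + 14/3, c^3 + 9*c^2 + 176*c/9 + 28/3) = c + 7/3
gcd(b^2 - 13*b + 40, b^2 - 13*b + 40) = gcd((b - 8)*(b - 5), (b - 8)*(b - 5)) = b^2 - 13*b + 40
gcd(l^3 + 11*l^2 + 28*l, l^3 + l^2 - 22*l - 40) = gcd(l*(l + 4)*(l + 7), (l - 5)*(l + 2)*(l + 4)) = l + 4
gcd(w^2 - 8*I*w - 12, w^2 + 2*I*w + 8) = w - 2*I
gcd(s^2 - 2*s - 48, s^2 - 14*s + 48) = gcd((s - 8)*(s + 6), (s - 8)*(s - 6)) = s - 8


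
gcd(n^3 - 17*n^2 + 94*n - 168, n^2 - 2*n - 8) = n - 4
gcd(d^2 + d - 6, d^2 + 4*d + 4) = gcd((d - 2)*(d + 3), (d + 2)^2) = 1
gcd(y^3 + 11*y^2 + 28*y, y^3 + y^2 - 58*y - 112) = y + 7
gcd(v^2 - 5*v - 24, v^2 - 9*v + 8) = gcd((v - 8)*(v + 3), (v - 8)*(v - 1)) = v - 8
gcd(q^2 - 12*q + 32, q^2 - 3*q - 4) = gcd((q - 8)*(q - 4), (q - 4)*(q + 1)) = q - 4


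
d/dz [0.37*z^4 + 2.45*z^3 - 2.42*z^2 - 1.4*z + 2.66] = 1.48*z^3 + 7.35*z^2 - 4.84*z - 1.4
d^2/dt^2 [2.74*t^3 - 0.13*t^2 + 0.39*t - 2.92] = 16.44*t - 0.26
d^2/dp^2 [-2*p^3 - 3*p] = -12*p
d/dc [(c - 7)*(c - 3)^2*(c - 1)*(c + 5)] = 5*c^4 - 36*c^3 - 18*c^2 + 412*c - 507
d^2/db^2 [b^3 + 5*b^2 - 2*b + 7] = 6*b + 10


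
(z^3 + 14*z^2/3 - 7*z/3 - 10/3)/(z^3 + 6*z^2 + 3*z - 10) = (z + 2/3)/(z + 2)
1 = 1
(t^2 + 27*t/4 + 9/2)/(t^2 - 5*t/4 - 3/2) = (t + 6)/(t - 2)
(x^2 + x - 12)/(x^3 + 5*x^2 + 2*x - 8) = (x - 3)/(x^2 + x - 2)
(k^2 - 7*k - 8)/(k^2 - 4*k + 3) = (k^2 - 7*k - 8)/(k^2 - 4*k + 3)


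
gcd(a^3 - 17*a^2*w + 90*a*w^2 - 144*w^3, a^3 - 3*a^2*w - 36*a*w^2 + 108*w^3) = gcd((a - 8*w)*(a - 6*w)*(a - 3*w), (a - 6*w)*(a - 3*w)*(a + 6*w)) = a^2 - 9*a*w + 18*w^2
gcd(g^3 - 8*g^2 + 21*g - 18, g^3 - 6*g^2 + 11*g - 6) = g^2 - 5*g + 6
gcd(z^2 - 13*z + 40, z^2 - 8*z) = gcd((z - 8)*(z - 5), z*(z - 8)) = z - 8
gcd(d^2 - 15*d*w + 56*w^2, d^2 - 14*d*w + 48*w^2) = -d + 8*w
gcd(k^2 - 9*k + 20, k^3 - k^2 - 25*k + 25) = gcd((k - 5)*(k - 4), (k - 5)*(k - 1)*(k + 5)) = k - 5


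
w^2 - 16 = (w - 4)*(w + 4)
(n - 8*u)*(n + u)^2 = n^3 - 6*n^2*u - 15*n*u^2 - 8*u^3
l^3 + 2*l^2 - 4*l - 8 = (l - 2)*(l + 2)^2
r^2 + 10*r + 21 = (r + 3)*(r + 7)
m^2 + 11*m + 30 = (m + 5)*(m + 6)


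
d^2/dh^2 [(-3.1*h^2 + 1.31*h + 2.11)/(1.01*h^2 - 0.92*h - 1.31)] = (-3.08837800000001*h^3 - 11.695194*h^2 - 1.364106*h - 4.642154)/(1.030301*h^6 - 2.815476*h^5 - 1.444401*h^4 + 6.524824*h^3 + 1.873431*h^2 - 4.736436*h - 2.248091)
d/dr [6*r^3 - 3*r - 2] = 18*r^2 - 3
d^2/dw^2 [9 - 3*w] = 0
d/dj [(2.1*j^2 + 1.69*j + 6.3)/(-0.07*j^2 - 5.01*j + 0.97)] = (-10.4027*j^2 + 4.956*j + 33.2023)/(0.0049*j^4 + 0.7014*j^3 + 24.9643*j^2 - 9.7194*j + 0.9409)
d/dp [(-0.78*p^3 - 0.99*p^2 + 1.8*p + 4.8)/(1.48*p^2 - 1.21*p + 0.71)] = (-1.1544*p^4 + 1.8876*p^3 - 3.1275*p^2 - 15.6138*p + 7.086)/(2.1904*p^4 - 3.5816*p^3 + 3.5657*p^2 - 1.7182*p + 0.5041)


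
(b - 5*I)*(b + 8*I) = b^2 + 3*I*b + 40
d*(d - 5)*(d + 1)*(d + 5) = d^4 + d^3 - 25*d^2 - 25*d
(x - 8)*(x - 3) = x^2 - 11*x + 24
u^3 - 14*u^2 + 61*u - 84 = (u - 7)*(u - 4)*(u - 3)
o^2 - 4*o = o*(o - 4)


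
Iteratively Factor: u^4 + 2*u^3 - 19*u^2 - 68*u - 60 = (u + 2)*(u^3 - 19*u - 30) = (u + 2)^2*(u^2 - 2*u - 15) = (u + 2)^2*(u + 3)*(u - 5)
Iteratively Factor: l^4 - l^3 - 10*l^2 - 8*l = (l + 1)*(l^3 - 2*l^2 - 8*l) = (l - 4)*(l + 1)*(l^2 + 2*l) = l*(l - 4)*(l + 1)*(l + 2)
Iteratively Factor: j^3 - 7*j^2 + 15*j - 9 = (j - 3)*(j^2 - 4*j + 3) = (j - 3)^2*(j - 1)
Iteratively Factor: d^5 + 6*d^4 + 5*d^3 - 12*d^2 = (d)*(d^4 + 6*d^3 + 5*d^2 - 12*d) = d*(d - 1)*(d^3 + 7*d^2 + 12*d) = d*(d - 1)*(d + 3)*(d^2 + 4*d) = d^2*(d - 1)*(d + 3)*(d + 4)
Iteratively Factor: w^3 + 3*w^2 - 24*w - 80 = (w + 4)*(w^2 - w - 20) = (w + 4)^2*(w - 5)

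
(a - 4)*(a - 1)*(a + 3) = a^3 - 2*a^2 - 11*a + 12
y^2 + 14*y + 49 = (y + 7)^2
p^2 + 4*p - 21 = (p - 3)*(p + 7)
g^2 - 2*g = g*(g - 2)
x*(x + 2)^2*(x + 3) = x^4 + 7*x^3 + 16*x^2 + 12*x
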